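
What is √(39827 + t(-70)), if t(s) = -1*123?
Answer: 2*√9926 ≈ 199.26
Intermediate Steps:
t(s) = -123
√(39827 + t(-70)) = √(39827 - 123) = √39704 = 2*√9926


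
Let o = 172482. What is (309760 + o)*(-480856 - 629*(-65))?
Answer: -212172494982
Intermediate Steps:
(309760 + o)*(-480856 - 629*(-65)) = (309760 + 172482)*(-480856 - 629*(-65)) = 482242*(-480856 + 40885) = 482242*(-439971) = -212172494982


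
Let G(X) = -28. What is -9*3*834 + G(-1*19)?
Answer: -22546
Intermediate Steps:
-9*3*834 + G(-1*19) = -9*3*834 - 28 = -27*834 - 28 = -22518 - 28 = -22546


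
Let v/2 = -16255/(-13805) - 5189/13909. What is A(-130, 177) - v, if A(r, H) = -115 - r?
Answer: 514258575/38402749 ≈ 13.391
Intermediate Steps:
v = 61782660/38402749 (v = 2*(-16255/(-13805) - 5189/13909) = 2*(-16255*(-1/13805) - 5189*1/13909) = 2*(3251/2761 - 5189/13909) = 2*(30891330/38402749) = 61782660/38402749 ≈ 1.6088)
A(-130, 177) - v = (-115 - 1*(-130)) - 1*61782660/38402749 = (-115 + 130) - 61782660/38402749 = 15 - 61782660/38402749 = 514258575/38402749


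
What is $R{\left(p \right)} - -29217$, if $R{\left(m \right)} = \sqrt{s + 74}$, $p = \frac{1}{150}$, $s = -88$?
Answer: $29217 + i \sqrt{14} \approx 29217.0 + 3.7417 i$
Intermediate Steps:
$p = \frac{1}{150} \approx 0.0066667$
$R{\left(m \right)} = i \sqrt{14}$ ($R{\left(m \right)} = \sqrt{-88 + 74} = \sqrt{-14} = i \sqrt{14}$)
$R{\left(p \right)} - -29217 = i \sqrt{14} - -29217 = i \sqrt{14} + 29217 = 29217 + i \sqrt{14}$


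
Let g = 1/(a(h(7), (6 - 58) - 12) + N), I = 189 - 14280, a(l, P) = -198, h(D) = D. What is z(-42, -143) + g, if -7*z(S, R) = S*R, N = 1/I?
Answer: -2393850393/2790019 ≈ -858.00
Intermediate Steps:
I = -14091
N = -1/14091 (N = 1/(-14091) = -1/14091 ≈ -7.0967e-5)
z(S, R) = -R*S/7 (z(S, R) = -S*R/7 = -R*S/7)
g = -14091/2790019 (g = 1/(-198 - 1/14091) = 1/(-2790019/14091) = -14091/2790019 ≈ -0.0050505)
z(-42, -143) + g = -1/7*(-143)*(-42) - 14091/2790019 = -858 - 14091/2790019 = -2393850393/2790019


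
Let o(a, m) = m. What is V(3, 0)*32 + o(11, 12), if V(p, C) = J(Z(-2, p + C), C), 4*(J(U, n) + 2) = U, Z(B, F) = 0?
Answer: -52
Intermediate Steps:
J(U, n) = -2 + U/4
V(p, C) = -2 (V(p, C) = -2 + (¼)*0 = -2 + 0 = -2)
V(3, 0)*32 + o(11, 12) = -2*32 + 12 = -64 + 12 = -52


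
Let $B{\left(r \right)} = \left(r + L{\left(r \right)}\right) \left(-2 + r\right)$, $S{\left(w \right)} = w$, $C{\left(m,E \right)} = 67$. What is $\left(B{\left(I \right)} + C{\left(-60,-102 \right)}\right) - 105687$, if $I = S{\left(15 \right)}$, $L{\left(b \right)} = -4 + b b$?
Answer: $-102552$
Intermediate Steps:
$L{\left(b \right)} = -4 + b^{2}$
$I = 15$
$B{\left(r \right)} = \left(-2 + r\right) \left(-4 + r + r^{2}\right)$ ($B{\left(r \right)} = \left(r + \left(-4 + r^{2}\right)\right) \left(-2 + r\right) = \left(-4 + r + r^{2}\right) \left(-2 + r\right) = \left(-2 + r\right) \left(-4 + r + r^{2}\right)$)
$\left(B{\left(I \right)} + C{\left(-60,-102 \right)}\right) - 105687 = \left(\left(8 + 15^{3} - 15^{2} - 90\right) + 67\right) - 105687 = \left(\left(8 + 3375 - 225 - 90\right) + 67\right) - 105687 = \left(3068 + 67\right) - 105687 = 3135 - 105687 = -102552$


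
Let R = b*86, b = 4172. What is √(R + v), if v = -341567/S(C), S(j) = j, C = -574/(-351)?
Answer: √49396483234/574 ≈ 387.20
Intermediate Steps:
C = 574/351 (C = -574*(-1/351) = 574/351 ≈ 1.6353)
R = 358792 (R = 4172*86 = 358792)
v = -119890017/574 (v = -341567/574/351 = -341567*351/574 = -119890017/574 ≈ -2.0887e+5)
√(R + v) = √(358792 - 119890017/574) = √(86056591/574) = √49396483234/574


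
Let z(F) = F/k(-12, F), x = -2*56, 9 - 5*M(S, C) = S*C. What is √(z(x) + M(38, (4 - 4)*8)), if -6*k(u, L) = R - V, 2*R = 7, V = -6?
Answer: √654645/95 ≈ 8.5169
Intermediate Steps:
M(S, C) = 9/5 - C*S/5 (M(S, C) = 9/5 - S*C/5 = 9/5 - C*S/5)
R = 7/2 (R = (½)*7 = 7/2 ≈ 3.5000)
x = -112
k(u, L) = -19/12 (k(u, L) = -(7/2 - 1*(-6))/6 = -(7/2 + 6)/6 = -⅙*19/2 = -19/12)
z(F) = -12*F/19 (z(F) = F/(-19/12) = F*(-12/19) = -12*F/19)
√(z(x) + M(38, (4 - 4)*8)) = √(-12/19*(-112) + (9/5 - ⅕*(4 - 4)*8*38)) = √(1344/19 + (9/5 - ⅕*0*8*38)) = √(1344/19 + (9/5 - ⅕*0*38)) = √(1344/19 + (9/5 + 0)) = √(1344/19 + 9/5) = √(6891/95) = √654645/95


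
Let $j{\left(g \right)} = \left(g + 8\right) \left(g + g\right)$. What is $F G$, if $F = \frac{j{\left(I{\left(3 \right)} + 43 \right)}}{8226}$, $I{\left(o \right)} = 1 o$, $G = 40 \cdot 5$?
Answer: $\frac{55200}{457} \approx 120.79$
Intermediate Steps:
$G = 200$
$I{\left(o \right)} = o$
$j{\left(g \right)} = 2 g \left(8 + g\right)$ ($j{\left(g \right)} = \left(8 + g\right) 2 g = 2 g \left(8 + g\right)$)
$F = \frac{276}{457}$ ($F = \frac{2 \left(3 + 43\right) \left(8 + \left(3 + 43\right)\right)}{8226} = 2 \cdot 46 \left(8 + 46\right) \frac{1}{8226} = 2 \cdot 46 \cdot 54 \cdot \frac{1}{8226} = 4968 \cdot \frac{1}{8226} = \frac{276}{457} \approx 0.60394$)
$F G = \frac{276}{457} \cdot 200 = \frac{55200}{457}$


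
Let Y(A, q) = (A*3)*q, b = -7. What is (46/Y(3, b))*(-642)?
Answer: 9844/21 ≈ 468.76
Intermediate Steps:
Y(A, q) = 3*A*q (Y(A, q) = (3*A)*q = 3*A*q)
(46/Y(3, b))*(-642) = (46/((3*3*(-7))))*(-642) = (46/(-63))*(-642) = (46*(-1/63))*(-642) = -46/63*(-642) = 9844/21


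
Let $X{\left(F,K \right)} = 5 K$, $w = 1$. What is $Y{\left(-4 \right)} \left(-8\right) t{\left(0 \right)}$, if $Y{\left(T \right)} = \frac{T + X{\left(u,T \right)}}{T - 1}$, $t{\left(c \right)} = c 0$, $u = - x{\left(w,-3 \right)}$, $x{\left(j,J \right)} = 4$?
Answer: $0$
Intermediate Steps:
$u = -4$ ($u = \left(-1\right) 4 = -4$)
$t{\left(c \right)} = 0$
$Y{\left(T \right)} = \frac{6 T}{-1 + T}$ ($Y{\left(T \right)} = \frac{T + 5 T}{T - 1} = \frac{6 T}{-1 + T}$)
$Y{\left(-4 \right)} \left(-8\right) t{\left(0 \right)} = 6 \left(-4\right) \frac{1}{-1 - 4} \left(-8\right) 0 = 6 \left(-4\right) \frac{1}{-5} \left(-8\right) 0 = 6 \left(-4\right) \left(- \frac{1}{5}\right) \left(-8\right) 0 = \frac{24}{5} \left(-8\right) 0 = \left(- \frac{192}{5}\right) 0 = 0$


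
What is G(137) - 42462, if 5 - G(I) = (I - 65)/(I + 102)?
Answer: -10147295/239 ≈ -42457.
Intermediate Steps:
G(I) = 5 - (-65 + I)/(102 + I) (G(I) = 5 - (I - 65)/(I + 102) = 5 - (-65 + I)/(102 + I))
G(137) - 42462 = (575 + 4*137)/(102 + 137) - 42462 = (575 + 548)/239 - 42462 = (1/239)*1123 - 42462 = 1123/239 - 42462 = -10147295/239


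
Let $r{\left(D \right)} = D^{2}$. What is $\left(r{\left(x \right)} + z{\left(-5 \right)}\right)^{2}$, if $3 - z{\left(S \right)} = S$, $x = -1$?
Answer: $81$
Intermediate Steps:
$z{\left(S \right)} = 3 - S$
$\left(r{\left(x \right)} + z{\left(-5 \right)}\right)^{2} = \left(\left(-1\right)^{2} + \left(3 - -5\right)\right)^{2} = \left(1 + \left(3 + 5\right)\right)^{2} = \left(1 + 8\right)^{2} = 9^{2} = 81$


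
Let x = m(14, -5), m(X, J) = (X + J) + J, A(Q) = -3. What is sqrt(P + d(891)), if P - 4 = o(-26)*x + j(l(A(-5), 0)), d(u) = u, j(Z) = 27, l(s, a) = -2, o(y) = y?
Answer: sqrt(818) ≈ 28.601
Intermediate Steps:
m(X, J) = X + 2*J (m(X, J) = (J + X) + J = X + 2*J)
x = 4 (x = 14 + 2*(-5) = 14 - 10 = 4)
P = -73 (P = 4 + (-26*4 + 27) = 4 + (-104 + 27) = 4 - 77 = -73)
sqrt(P + d(891)) = sqrt(-73 + 891) = sqrt(818)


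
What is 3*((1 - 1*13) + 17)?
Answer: 15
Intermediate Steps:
3*((1 - 1*13) + 17) = 3*((1 - 13) + 17) = 3*(-12 + 17) = 3*5 = 15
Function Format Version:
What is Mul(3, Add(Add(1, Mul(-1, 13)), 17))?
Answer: 15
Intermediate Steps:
Mul(3, Add(Add(1, Mul(-1, 13)), 17)) = Mul(3, Add(Add(1, -13), 17)) = Mul(3, Add(-12, 17)) = Mul(3, 5) = 15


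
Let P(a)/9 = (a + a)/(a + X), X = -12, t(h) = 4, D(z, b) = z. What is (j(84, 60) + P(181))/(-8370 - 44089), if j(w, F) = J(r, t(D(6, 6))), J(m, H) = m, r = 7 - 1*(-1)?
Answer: -4610/8865571 ≈ -0.00051999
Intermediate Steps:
r = 8 (r = 7 + 1 = 8)
j(w, F) = 8
P(a) = 18*a/(-12 + a) (P(a) = 9*((a + a)/(a - 12)) = 9*((2*a)/(-12 + a)) = 9*(2*a/(-12 + a)) = 18*a/(-12 + a))
(j(84, 60) + P(181))/(-8370 - 44089) = (8 + 18*181/(-12 + 181))/(-8370 - 44089) = (8 + 18*181/169)/(-52459) = (8 + 18*181*(1/169))*(-1/52459) = (8 + 3258/169)*(-1/52459) = (4610/169)*(-1/52459) = -4610/8865571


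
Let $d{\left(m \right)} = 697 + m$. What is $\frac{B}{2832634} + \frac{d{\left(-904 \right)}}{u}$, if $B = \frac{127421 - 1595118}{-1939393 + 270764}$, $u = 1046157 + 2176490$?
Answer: $- \frac{7320898384171}{114527912928029974} \approx -6.3922 \cdot 10^{-5}$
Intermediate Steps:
$u = 3222647$
$B = \frac{1467697}{1668629}$ ($B = - \frac{1467697}{-1668629} = \left(-1467697\right) \left(- \frac{1}{1668629}\right) = \frac{1467697}{1668629} \approx 0.87958$)
$\frac{B}{2832634} + \frac{d{\left(-904 \right)}}{u} = \frac{1467697}{1668629 \cdot 2832634} + \frac{697 - 904}{3222647} = \frac{1467697}{1668629} \cdot \frac{1}{2832634} - \frac{207}{3222647} = \frac{209671}{675230748398} - \frac{207}{3222647} = - \frac{7320898384171}{114527912928029974}$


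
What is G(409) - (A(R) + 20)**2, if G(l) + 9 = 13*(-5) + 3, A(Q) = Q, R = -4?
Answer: -327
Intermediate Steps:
G(l) = -71 (G(l) = -9 + (13*(-5) + 3) = -9 + (-65 + 3) = -9 - 62 = -71)
G(409) - (A(R) + 20)**2 = -71 - (-4 + 20)**2 = -71 - 1*16**2 = -71 - 1*256 = -71 - 256 = -327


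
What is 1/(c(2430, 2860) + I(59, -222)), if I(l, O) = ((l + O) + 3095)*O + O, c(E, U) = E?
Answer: -1/648696 ≈ -1.5416e-6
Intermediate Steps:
I(l, O) = O + O*(3095 + O + l) (I(l, O) = ((O + l) + 3095)*O + O = (3095 + O + l)*O + O = O*(3095 + O + l) + O = O + O*(3095 + O + l))
1/(c(2430, 2860) + I(59, -222)) = 1/(2430 - 222*(3096 - 222 + 59)) = 1/(2430 - 222*2933) = 1/(2430 - 651126) = 1/(-648696) = -1/648696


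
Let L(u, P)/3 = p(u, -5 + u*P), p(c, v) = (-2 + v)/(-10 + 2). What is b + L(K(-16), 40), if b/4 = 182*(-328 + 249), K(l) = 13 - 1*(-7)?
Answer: -462475/8 ≈ -57809.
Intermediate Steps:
K(l) = 20 (K(l) = 13 + 7 = 20)
b = -57512 (b = 4*(182*(-328 + 249)) = 4*(182*(-79)) = 4*(-14378) = -57512)
p(c, v) = ¼ - v/8 (p(c, v) = (-2 + v)/(-8) = (-2 + v)*(-⅛) = ¼ - v/8)
L(u, P) = 21/8 - 3*P*u/8 (L(u, P) = 3*(¼ - (-5 + u*P)/8) = 3*(¼ - (-5 + P*u)/8) = 3*(¼ + (5/8 - P*u/8)) = 3*(7/8 - P*u/8) = 21/8 - 3*P*u/8)
b + L(K(-16), 40) = -57512 + (21/8 - 3/8*40*20) = -57512 + (21/8 - 300) = -57512 - 2379/8 = -462475/8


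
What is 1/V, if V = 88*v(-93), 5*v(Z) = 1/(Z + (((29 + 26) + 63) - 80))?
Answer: -25/8 ≈ -3.1250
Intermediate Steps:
v(Z) = 1/(5*(38 + Z)) (v(Z) = 1/(5*(Z + (((29 + 26) + 63) - 80))) = 1/(5*(Z + ((55 + 63) - 80))) = 1/(5*(Z + (118 - 80))) = 1/(5*(Z + 38)) = 1/(5*(38 + Z)))
V = -8/25 (V = 88*(1/(5*(38 - 93))) = 88*((⅕)/(-55)) = 88*((⅕)*(-1/55)) = 88*(-1/275) = -8/25 ≈ -0.32000)
1/V = 1/(-8/25) = -25/8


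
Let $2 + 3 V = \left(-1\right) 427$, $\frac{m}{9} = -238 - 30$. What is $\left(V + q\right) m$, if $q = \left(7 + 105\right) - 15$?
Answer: $110952$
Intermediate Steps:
$m = -2412$ ($m = 9 \left(-238 - 30\right) = 9 \left(-268\right) = -2412$)
$V = -143$ ($V = - \frac{2}{3} + \frac{\left(-1\right) 427}{3} = - \frac{2}{3} + \frac{1}{3} \left(-427\right) = - \frac{2}{3} - \frac{427}{3} = -143$)
$q = 97$ ($q = 112 - 15 = 97$)
$\left(V + q\right) m = \left(-143 + 97\right) \left(-2412\right) = \left(-46\right) \left(-2412\right) = 110952$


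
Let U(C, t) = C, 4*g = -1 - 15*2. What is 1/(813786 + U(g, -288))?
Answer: 4/3255113 ≈ 1.2288e-6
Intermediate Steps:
g = -31/4 (g = (-1 - 15*2)/4 = (-1 - 30)/4 = (¼)*(-31) = -31/4 ≈ -7.7500)
1/(813786 + U(g, -288)) = 1/(813786 - 31/4) = 1/(3255113/4) = 4/3255113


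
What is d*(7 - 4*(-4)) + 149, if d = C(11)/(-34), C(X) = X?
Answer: 4813/34 ≈ 141.56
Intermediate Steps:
d = -11/34 (d = 11/(-34) = 11*(-1/34) = -11/34 ≈ -0.32353)
d*(7 - 4*(-4)) + 149 = -11*(7 - 4*(-4))/34 + 149 = -11*(7 + 16)/34 + 149 = -11/34*23 + 149 = -253/34 + 149 = 4813/34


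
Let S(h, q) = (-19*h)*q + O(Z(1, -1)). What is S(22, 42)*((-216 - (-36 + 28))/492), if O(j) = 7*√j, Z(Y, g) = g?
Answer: 304304/41 - 364*I/123 ≈ 7422.0 - 2.9594*I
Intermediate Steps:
S(h, q) = 7*I - 19*h*q (S(h, q) = (-19*h)*q + 7*√(-1) = -19*h*q + 7*I = 7*I - 19*h*q)
S(22, 42)*((-216 - (-36 + 28))/492) = (7*I - 19*22*42)*((-216 - (-36 + 28))/492) = (7*I - 17556)*((-216 - 1*(-8))*(1/492)) = (-17556 + 7*I)*((-216 + 8)*(1/492)) = (-17556 + 7*I)*(-208*1/492) = (-17556 + 7*I)*(-52/123) = 304304/41 - 364*I/123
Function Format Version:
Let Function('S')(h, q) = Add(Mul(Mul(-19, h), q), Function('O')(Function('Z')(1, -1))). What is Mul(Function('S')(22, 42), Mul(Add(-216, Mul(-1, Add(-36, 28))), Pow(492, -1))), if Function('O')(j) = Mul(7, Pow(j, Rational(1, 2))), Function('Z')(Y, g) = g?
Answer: Add(Rational(304304, 41), Mul(Rational(-364, 123), I)) ≈ Add(7422.0, Mul(-2.9594, I))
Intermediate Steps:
Function('S')(h, q) = Add(Mul(7, I), Mul(-19, h, q)) (Function('S')(h, q) = Add(Mul(Mul(-19, h), q), Mul(7, Pow(-1, Rational(1, 2)))) = Add(Mul(-19, h, q), Mul(7, I)) = Add(Mul(7, I), Mul(-19, h, q)))
Mul(Function('S')(22, 42), Mul(Add(-216, Mul(-1, Add(-36, 28))), Pow(492, -1))) = Mul(Add(Mul(7, I), Mul(-19, 22, 42)), Mul(Add(-216, Mul(-1, Add(-36, 28))), Pow(492, -1))) = Mul(Add(Mul(7, I), -17556), Mul(Add(-216, Mul(-1, -8)), Rational(1, 492))) = Mul(Add(-17556, Mul(7, I)), Mul(Add(-216, 8), Rational(1, 492))) = Mul(Add(-17556, Mul(7, I)), Mul(-208, Rational(1, 492))) = Mul(Add(-17556, Mul(7, I)), Rational(-52, 123)) = Add(Rational(304304, 41), Mul(Rational(-364, 123), I))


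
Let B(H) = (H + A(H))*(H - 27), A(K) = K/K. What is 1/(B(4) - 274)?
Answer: -1/389 ≈ -0.0025707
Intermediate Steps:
A(K) = 1
B(H) = (1 + H)*(-27 + H) (B(H) = (H + 1)*(H - 27) = (1 + H)*(-27 + H))
1/(B(4) - 274) = 1/((-27 + 4² - 26*4) - 274) = 1/((-27 + 16 - 104) - 274) = 1/(-115 - 274) = 1/(-389) = -1/389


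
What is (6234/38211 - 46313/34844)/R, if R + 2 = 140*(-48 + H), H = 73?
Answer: -172494283/517480160648 ≈ -0.00033334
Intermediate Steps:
R = 3498 (R = -2 + 140*(-48 + 73) = -2 + 140*25 = -2 + 3500 = 3498)
(6234/38211 - 46313/34844)/R = (6234/38211 - 46313/34844)/3498 = (6234*(1/38211) - 46313*1/34844)*(1/3498) = (2078/12737 - 46313/34844)*(1/3498) = -517482849/443808028*1/3498 = -172494283/517480160648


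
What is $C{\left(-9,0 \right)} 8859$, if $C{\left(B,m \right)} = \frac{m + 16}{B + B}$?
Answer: $- \frac{23624}{3} \approx -7874.7$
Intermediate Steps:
$C{\left(B,m \right)} = \frac{16 + m}{2 B}$
$C{\left(-9,0 \right)} 8859 = \frac{16 + 0}{2 \left(-9\right)} 8859 = \frac{1}{2} \left(- \frac{1}{9}\right) 16 \cdot 8859 = \left(- \frac{8}{9}\right) 8859 = - \frac{23624}{3}$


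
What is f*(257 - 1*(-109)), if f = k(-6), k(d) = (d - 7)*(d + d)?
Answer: 57096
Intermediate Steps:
k(d) = 2*d*(-7 + d) (k(d) = (-7 + d)*(2*d) = 2*d*(-7 + d))
f = 156 (f = 2*(-6)*(-7 - 6) = 2*(-6)*(-13) = 156)
f*(257 - 1*(-109)) = 156*(257 - 1*(-109)) = 156*(257 + 109) = 156*366 = 57096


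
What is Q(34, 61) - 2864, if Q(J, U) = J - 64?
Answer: -2894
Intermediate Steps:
Q(J, U) = -64 + J
Q(34, 61) - 2864 = (-64 + 34) - 2864 = -30 - 2864 = -2894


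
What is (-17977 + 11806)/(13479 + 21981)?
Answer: -2057/11820 ≈ -0.17403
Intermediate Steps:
(-17977 + 11806)/(13479 + 21981) = -6171/35460 = -6171*1/35460 = -2057/11820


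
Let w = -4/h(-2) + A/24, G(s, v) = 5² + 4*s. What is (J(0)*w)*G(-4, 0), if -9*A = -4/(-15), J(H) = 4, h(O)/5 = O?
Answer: 646/45 ≈ 14.356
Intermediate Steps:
h(O) = 5*O
A = -4/135 (A = -(-4)/(9*(-15)) = -(-4)*(-1)/(9*15) = -⅑*4/15 = -4/135 ≈ -0.029630)
G(s, v) = 25 + 4*s
w = 323/810 (w = -4/(5*(-2)) - 4/135/24 = -4/(-10) - 4/135*1/24 = -4*(-⅒) - 1/810 = ⅖ - 1/810 = 323/810 ≈ 0.39877)
(J(0)*w)*G(-4, 0) = (4*(323/810))*(25 + 4*(-4)) = 646*(25 - 16)/405 = (646/405)*9 = 646/45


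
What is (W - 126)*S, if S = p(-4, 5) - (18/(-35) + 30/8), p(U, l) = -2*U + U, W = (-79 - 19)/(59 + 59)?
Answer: -114383/1180 ≈ -96.935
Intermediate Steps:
W = -49/59 (W = -98/118 = -98*1/118 = -49/59 ≈ -0.83051)
p(U, l) = -U
S = 107/140 (S = -1*(-4) - (18/(-35) + 30/8) = 4 - (18*(-1/35) + 30*(1/8)) = 4 - (-18/35 + 15/4) = 4 - 1*453/140 = 4 - 453/140 = 107/140 ≈ 0.76429)
(W - 126)*S = (-49/59 - 126)*(107/140) = -7483/59*107/140 = -114383/1180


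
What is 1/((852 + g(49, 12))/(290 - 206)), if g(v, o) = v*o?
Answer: 7/120 ≈ 0.058333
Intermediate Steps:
g(v, o) = o*v
1/((852 + g(49, 12))/(290 - 206)) = 1/((852 + 12*49)/(290 - 206)) = 1/((852 + 588)/84) = 1/(1440*(1/84)) = 1/(120/7) = 7/120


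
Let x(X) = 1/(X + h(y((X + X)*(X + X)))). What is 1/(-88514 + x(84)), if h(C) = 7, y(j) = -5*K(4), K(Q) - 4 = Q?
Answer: -91/8054773 ≈ -1.1298e-5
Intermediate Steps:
K(Q) = 4 + Q
y(j) = -40 (y(j) = -5*(4 + 4) = -5*8 = -40)
x(X) = 1/(7 + X) (x(X) = 1/(X + 7) = 1/(7 + X))
1/(-88514 + x(84)) = 1/(-88514 + 1/(7 + 84)) = 1/(-88514 + 1/91) = 1/(-8054773/91) = -91/8054773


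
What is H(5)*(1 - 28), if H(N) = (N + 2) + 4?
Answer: -297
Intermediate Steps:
H(N) = 6 + N (H(N) = (2 + N) + 4 = 6 + N)
H(5)*(1 - 28) = (6 + 5)*(1 - 28) = 11*(-27) = -297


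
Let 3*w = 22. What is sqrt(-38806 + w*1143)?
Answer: 2*I*sqrt(7606) ≈ 174.42*I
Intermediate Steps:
w = 22/3 (w = (1/3)*22 = 22/3 ≈ 7.3333)
sqrt(-38806 + w*1143) = sqrt(-38806 + (22/3)*1143) = sqrt(-38806 + 8382) = sqrt(-30424) = 2*I*sqrt(7606)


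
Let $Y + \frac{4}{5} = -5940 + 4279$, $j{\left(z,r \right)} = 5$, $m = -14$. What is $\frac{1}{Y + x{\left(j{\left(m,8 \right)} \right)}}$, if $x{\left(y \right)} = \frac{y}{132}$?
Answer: $- \frac{660}{1096763} \approx -0.00060177$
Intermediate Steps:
$Y = - \frac{8309}{5}$ ($Y = - \frac{4}{5} + \left(-5940 + 4279\right) = - \frac{4}{5} - 1661 = - \frac{8309}{5} \approx -1661.8$)
$x{\left(y \right)} = \frac{y}{132}$ ($x{\left(y \right)} = y \frac{1}{132} = \frac{y}{132}$)
$\frac{1}{Y + x{\left(j{\left(m,8 \right)} \right)}} = \frac{1}{- \frac{8309}{5} + \frac{1}{132} \cdot 5} = \frac{1}{- \frac{8309}{5} + \frac{5}{132}} = \frac{1}{- \frac{1096763}{660}} = - \frac{660}{1096763}$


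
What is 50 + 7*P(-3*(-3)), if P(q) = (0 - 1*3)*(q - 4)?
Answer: -55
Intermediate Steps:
P(q) = 12 - 3*q (P(q) = (0 - 3)*(-4 + q) = -3*(-4 + q) = 12 - 3*q)
50 + 7*P(-3*(-3)) = 50 + 7*(12 - (-9)*(-3)) = 50 + 7*(12 - 3*9) = 50 + 7*(12 - 27) = 50 + 7*(-15) = 50 - 105 = -55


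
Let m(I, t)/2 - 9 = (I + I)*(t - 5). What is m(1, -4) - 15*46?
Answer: -708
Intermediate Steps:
m(I, t) = 18 + 4*I*(-5 + t) (m(I, t) = 18 + 2*((I + I)*(t - 5)) = 18 + 2*((2*I)*(-5 + t)) = 18 + 2*(2*I*(-5 + t)) = 18 + 4*I*(-5 + t))
m(1, -4) - 15*46 = (18 - 20*1 + 4*1*(-4)) - 15*46 = (18 - 20 - 16) - 690 = -18 - 690 = -708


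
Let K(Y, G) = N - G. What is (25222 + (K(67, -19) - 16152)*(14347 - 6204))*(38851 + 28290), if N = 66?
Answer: -8782604031619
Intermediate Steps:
K(Y, G) = 66 - G
(25222 + (K(67, -19) - 16152)*(14347 - 6204))*(38851 + 28290) = (25222 + ((66 - 1*(-19)) - 16152)*(14347 - 6204))*(38851 + 28290) = (25222 + ((66 + 19) - 16152)*8143)*67141 = (25222 + (85 - 16152)*8143)*67141 = (25222 - 16067*8143)*67141 = (25222 - 130833581)*67141 = -130808359*67141 = -8782604031619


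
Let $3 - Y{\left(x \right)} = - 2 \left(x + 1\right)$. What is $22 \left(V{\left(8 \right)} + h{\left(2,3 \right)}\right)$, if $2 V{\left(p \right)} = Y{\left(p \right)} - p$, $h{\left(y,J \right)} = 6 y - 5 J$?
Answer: $77$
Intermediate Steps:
$h{\left(y,J \right)} = - 5 J + 6 y$
$Y{\left(x \right)} = 5 + 2 x$ ($Y{\left(x \right)} = 3 - - 2 \left(x + 1\right) = 3 - - 2 \left(1 + x\right) = 3 - \left(-2 - 2 x\right) = 3 + \left(2 + 2 x\right) = 5 + 2 x$)
$V{\left(p \right)} = \frac{5}{2} + \frac{p}{2}$ ($V{\left(p \right)} = \frac{\left(5 + 2 p\right) - p}{2} = \frac{5 + p}{2} = \frac{5}{2} + \frac{p}{2}$)
$22 \left(V{\left(8 \right)} + h{\left(2,3 \right)}\right) = 22 \left(\left(\frac{5}{2} + \frac{1}{2} \cdot 8\right) + \left(\left(-5\right) 3 + 6 \cdot 2\right)\right) = 22 \left(\left(\frac{5}{2} + 4\right) + \left(-15 + 12\right)\right) = 22 \left(\frac{13}{2} - 3\right) = 22 \cdot \frac{7}{2} = 77$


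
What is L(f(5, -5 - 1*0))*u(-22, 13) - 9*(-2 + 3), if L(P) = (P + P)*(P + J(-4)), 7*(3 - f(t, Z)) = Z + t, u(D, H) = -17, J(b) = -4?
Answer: 93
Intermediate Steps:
f(t, Z) = 3 - Z/7 - t/7 (f(t, Z) = 3 - (Z + t)/7 = 3 + (-Z/7 - t/7) = 3 - Z/7 - t/7)
L(P) = 2*P*(-4 + P) (L(P) = (P + P)*(P - 4) = (2*P)*(-4 + P) = 2*P*(-4 + P))
L(f(5, -5 - 1*0))*u(-22, 13) - 9*(-2 + 3) = (2*(3 - (-5 - 1*0)/7 - ⅐*5)*(-4 + (3 - (-5 - 1*0)/7 - ⅐*5)))*(-17) - 9*(-2 + 3) = (2*(3 - (-5 + 0)/7 - 5/7)*(-4 + (3 - (-5 + 0)/7 - 5/7)))*(-17) - 9*1 = (2*(3 - ⅐*(-5) - 5/7)*(-4 + (3 - ⅐*(-5) - 5/7)))*(-17) - 9 = (2*(3 + 5/7 - 5/7)*(-4 + (3 + 5/7 - 5/7)))*(-17) - 9 = (2*3*(-4 + 3))*(-17) - 9 = (2*3*(-1))*(-17) - 9 = -6*(-17) - 9 = 102 - 9 = 93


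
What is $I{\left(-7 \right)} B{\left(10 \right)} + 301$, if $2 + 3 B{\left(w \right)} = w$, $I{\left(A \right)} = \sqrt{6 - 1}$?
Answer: $301 + \frac{8 \sqrt{5}}{3} \approx 306.96$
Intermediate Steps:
$I{\left(A \right)} = \sqrt{5}$
$B{\left(w \right)} = - \frac{2}{3} + \frac{w}{3}$
$I{\left(-7 \right)} B{\left(10 \right)} + 301 = \sqrt{5} \left(- \frac{2}{3} + \frac{1}{3} \cdot 10\right) + 301 = \sqrt{5} \left(- \frac{2}{3} + \frac{10}{3}\right) + 301 = \sqrt{5} \cdot \frac{8}{3} + 301 = \frac{8 \sqrt{5}}{3} + 301 = 301 + \frac{8 \sqrt{5}}{3}$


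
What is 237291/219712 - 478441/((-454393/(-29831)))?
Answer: -3135703896690989/99835594816 ≈ -31409.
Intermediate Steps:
237291/219712 - 478441/((-454393/(-29831))) = 237291*(1/219712) - 478441/((-454393*(-1/29831))) = 237291/219712 - 478441/454393/29831 = 237291/219712 - 478441*29831/454393 = 237291/219712 - 14272373471/454393 = -3135703896690989/99835594816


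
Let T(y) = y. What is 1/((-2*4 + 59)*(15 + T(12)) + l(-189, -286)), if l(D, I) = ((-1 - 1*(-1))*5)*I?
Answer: 1/1377 ≈ 0.00072622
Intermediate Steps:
l(D, I) = 0 (l(D, I) = ((-1 + 1)*5)*I = (0*5)*I = 0*I = 0)
1/((-2*4 + 59)*(15 + T(12)) + l(-189, -286)) = 1/((-2*4 + 59)*(15 + 12) + 0) = 1/((-8 + 59)*27 + 0) = 1/(51*27 + 0) = 1/(1377 + 0) = 1/1377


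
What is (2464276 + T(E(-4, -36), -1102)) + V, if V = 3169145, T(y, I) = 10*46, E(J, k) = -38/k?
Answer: 5633881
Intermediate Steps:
T(y, I) = 460
(2464276 + T(E(-4, -36), -1102)) + V = (2464276 + 460) + 3169145 = 2464736 + 3169145 = 5633881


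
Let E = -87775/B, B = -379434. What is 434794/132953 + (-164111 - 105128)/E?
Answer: -13582231676270528/11669949575 ≈ -1.1639e+6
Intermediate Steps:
E = 87775/379434 (E = -87775/(-379434) = -87775*(-1/379434) = 87775/379434 ≈ 0.23133)
434794/132953 + (-164111 - 105128)/E = 434794/132953 + (-164111 - 105128)/(87775/379434) = 434794*(1/132953) - 269239*379434/87775 = 434794/132953 - 102158430726/87775 = -13582231676270528/11669949575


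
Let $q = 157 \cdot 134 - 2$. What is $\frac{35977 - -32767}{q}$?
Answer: $\frac{17186}{5259} \approx 3.2679$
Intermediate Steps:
$q = 21036$ ($q = 21038 - 2 = 21036$)
$\frac{35977 - -32767}{q} = \frac{35977 - -32767}{21036} = \left(35977 + 32767\right) \frac{1}{21036} = 68744 \cdot \frac{1}{21036} = \frac{17186}{5259}$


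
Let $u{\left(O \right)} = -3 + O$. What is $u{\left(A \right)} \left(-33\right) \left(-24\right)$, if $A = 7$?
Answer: $3168$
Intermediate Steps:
$u{\left(A \right)} \left(-33\right) \left(-24\right) = \left(-3 + 7\right) \left(-33\right) \left(-24\right) = 4 \left(-33\right) \left(-24\right) = \left(-132\right) \left(-24\right) = 3168$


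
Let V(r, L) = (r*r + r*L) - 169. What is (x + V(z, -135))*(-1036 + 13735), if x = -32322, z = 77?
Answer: -469316943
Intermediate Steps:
V(r, L) = -169 + r**2 + L*r (V(r, L) = (r**2 + L*r) - 169 = -169 + r**2 + L*r)
(x + V(z, -135))*(-1036 + 13735) = (-32322 + (-169 + 77**2 - 135*77))*(-1036 + 13735) = (-32322 + (-169 + 5929 - 10395))*12699 = (-32322 - 4635)*12699 = -36957*12699 = -469316943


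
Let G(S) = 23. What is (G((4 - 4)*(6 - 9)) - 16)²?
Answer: 49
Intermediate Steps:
(G((4 - 4)*(6 - 9)) - 16)² = (23 - 16)² = 7² = 49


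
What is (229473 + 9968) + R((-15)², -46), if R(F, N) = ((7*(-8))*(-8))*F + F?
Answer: 340466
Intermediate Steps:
R(F, N) = 449*F (R(F, N) = (-56*(-8))*F + F = 448*F + F = 449*F)
(229473 + 9968) + R((-15)², -46) = (229473 + 9968) + 449*(-15)² = 239441 + 449*225 = 239441 + 101025 = 340466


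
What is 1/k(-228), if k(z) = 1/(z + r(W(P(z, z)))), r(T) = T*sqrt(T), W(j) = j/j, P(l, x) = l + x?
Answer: -227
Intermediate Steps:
W(j) = 1
r(T) = T**(3/2)
k(z) = 1/(1 + z) (k(z) = 1/(z + 1**(3/2)) = 1/(z + 1) = 1/(1 + z))
1/k(-228) = 1/(1/(1 - 228)) = 1/(1/(-227)) = 1/(-1/227) = -227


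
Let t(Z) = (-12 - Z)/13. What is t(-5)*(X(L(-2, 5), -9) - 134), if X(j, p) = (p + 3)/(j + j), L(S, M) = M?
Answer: 4711/65 ≈ 72.477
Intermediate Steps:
t(Z) = -12/13 - Z/13 (t(Z) = (-12 - Z)*(1/13) = -12/13 - Z/13)
X(j, p) = (3 + p)/(2*j) (X(j, p) = (3 + p)/((2*j)) = (3 + p)*(1/(2*j)) = (3 + p)/(2*j))
t(-5)*(X(L(-2, 5), -9) - 134) = (-12/13 - 1/13*(-5))*((1/2)*(3 - 9)/5 - 134) = (-12/13 + 5/13)*((1/2)*(1/5)*(-6) - 134) = -7*(-3/5 - 134)/13 = -7/13*(-673/5) = 4711/65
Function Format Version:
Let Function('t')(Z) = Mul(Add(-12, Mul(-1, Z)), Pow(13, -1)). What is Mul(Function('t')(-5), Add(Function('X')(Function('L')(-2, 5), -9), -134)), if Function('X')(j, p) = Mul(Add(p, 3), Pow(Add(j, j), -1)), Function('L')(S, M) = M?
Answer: Rational(4711, 65) ≈ 72.477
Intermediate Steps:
Function('t')(Z) = Add(Rational(-12, 13), Mul(Rational(-1, 13), Z)) (Function('t')(Z) = Mul(Add(-12, Mul(-1, Z)), Rational(1, 13)) = Add(Rational(-12, 13), Mul(Rational(-1, 13), Z)))
Function('X')(j, p) = Mul(Rational(1, 2), Pow(j, -1), Add(3, p)) (Function('X')(j, p) = Mul(Add(3, p), Pow(Mul(2, j), -1)) = Mul(Add(3, p), Mul(Rational(1, 2), Pow(j, -1))) = Mul(Rational(1, 2), Pow(j, -1), Add(3, p)))
Mul(Function('t')(-5), Add(Function('X')(Function('L')(-2, 5), -9), -134)) = Mul(Add(Rational(-12, 13), Mul(Rational(-1, 13), -5)), Add(Mul(Rational(1, 2), Pow(5, -1), Add(3, -9)), -134)) = Mul(Add(Rational(-12, 13), Rational(5, 13)), Add(Mul(Rational(1, 2), Rational(1, 5), -6), -134)) = Mul(Rational(-7, 13), Add(Rational(-3, 5), -134)) = Mul(Rational(-7, 13), Rational(-673, 5)) = Rational(4711, 65)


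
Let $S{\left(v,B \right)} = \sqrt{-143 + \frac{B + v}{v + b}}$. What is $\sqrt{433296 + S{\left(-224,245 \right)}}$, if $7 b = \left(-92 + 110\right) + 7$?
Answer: $\frac{\sqrt{1031612348304 + 52462 i \sqrt{294713}}}{1543} \approx 658.25 + 0.0090864 i$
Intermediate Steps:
$b = \frac{25}{7}$ ($b = \frac{\left(-92 + 110\right) + 7}{7} = \frac{18 + 7}{7} = \frac{1}{7} \cdot 25 = \frac{25}{7} \approx 3.5714$)
$S{\left(v,B \right)} = \sqrt{-143 + \frac{B + v}{\frac{25}{7} + v}}$ ($S{\left(v,B \right)} = \sqrt{-143 + \frac{B + v}{v + \frac{25}{7}}} = \sqrt{-143 + \frac{B + v}{\frac{25}{7} + v}}$)
$\sqrt{433296 + S{\left(-224,245 \right)}} = \sqrt{433296 + \sqrt{\frac{-3575 - -222656 + 7 \cdot 245}{25 + 7 \left(-224\right)}}} = \sqrt{433296 + \sqrt{\frac{-3575 + 222656 + 1715}{25 - 1568}}} = \sqrt{433296 + \sqrt{\frac{1}{-1543} \cdot 220796}} = \sqrt{433296 + \sqrt{\left(- \frac{1}{1543}\right) 220796}} = \sqrt{433296 + \sqrt{- \frac{220796}{1543}}} = \sqrt{433296 + \frac{34 i \sqrt{294713}}{1543}}$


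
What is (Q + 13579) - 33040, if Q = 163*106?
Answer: -2183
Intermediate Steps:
Q = 17278
(Q + 13579) - 33040 = (17278 + 13579) - 33040 = 30857 - 33040 = -2183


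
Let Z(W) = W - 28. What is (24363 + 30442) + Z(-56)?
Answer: 54721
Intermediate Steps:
Z(W) = -28 + W
(24363 + 30442) + Z(-56) = (24363 + 30442) + (-28 - 56) = 54805 - 84 = 54721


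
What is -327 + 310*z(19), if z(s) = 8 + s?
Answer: 8043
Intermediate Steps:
-327 + 310*z(19) = -327 + 310*(8 + 19) = -327 + 310*27 = -327 + 8370 = 8043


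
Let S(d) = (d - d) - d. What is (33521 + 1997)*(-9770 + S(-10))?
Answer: -346655680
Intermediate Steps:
S(d) = -d (S(d) = 0 - d = -d)
(33521 + 1997)*(-9770 + S(-10)) = (33521 + 1997)*(-9770 - 1*(-10)) = 35518*(-9770 + 10) = 35518*(-9760) = -346655680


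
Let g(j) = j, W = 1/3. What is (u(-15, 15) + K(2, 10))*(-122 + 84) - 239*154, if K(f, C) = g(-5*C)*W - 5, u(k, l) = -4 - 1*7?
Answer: -106694/3 ≈ -35565.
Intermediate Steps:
u(k, l) = -11 (u(k, l) = -4 - 7 = -11)
W = ⅓ ≈ 0.33333
K(f, C) = -5 - 5*C/3 (K(f, C) = -5*C*(⅓) - 5 = -5*C/3 - 5 = -5 - 5*C/3)
(u(-15, 15) + K(2, 10))*(-122 + 84) - 239*154 = (-11 + (-5 - 5/3*10))*(-122 + 84) - 239*154 = (-11 + (-5 - 50/3))*(-38) - 36806 = (-11 - 65/3)*(-38) - 36806 = -98/3*(-38) - 36806 = 3724/3 - 36806 = -106694/3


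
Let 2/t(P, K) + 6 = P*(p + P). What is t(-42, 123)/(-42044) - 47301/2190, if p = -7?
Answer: -340071675089/15745057560 ≈ -21.599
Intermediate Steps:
t(P, K) = 2/(-6 + P*(-7 + P))
t(-42, 123)/(-42044) - 47301/2190 = (2/(-6 + (-42)² - 7*(-42)))/(-42044) - 47301/2190 = (2/(-6 + 1764 + 294))*(-1/42044) - 47301*1/2190 = (2/2052)*(-1/42044) - 15767/730 = (2*(1/2052))*(-1/42044) - 15767/730 = (1/1026)*(-1/42044) - 15767/730 = -1/43137144 - 15767/730 = -340071675089/15745057560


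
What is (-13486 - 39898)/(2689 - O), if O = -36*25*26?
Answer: -53384/26089 ≈ -2.0462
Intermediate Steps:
O = -23400 (O = -900*26 = -23400)
(-13486 - 39898)/(2689 - O) = (-13486 - 39898)/(2689 - 1*(-23400)) = -53384/(2689 + 23400) = -53384/26089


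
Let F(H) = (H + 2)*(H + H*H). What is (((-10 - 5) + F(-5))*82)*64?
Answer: -393600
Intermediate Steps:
F(H) = (2 + H)*(H + H²)
(((-10 - 5) + F(-5))*82)*64 = (((-10 - 5) - 5*(2 + (-5)² + 3*(-5)))*82)*64 = ((-15 - 5*(2 + 25 - 15))*82)*64 = ((-15 - 5*12)*82)*64 = ((-15 - 60)*82)*64 = -75*82*64 = -6150*64 = -393600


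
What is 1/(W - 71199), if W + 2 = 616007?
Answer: 1/544806 ≈ 1.8355e-6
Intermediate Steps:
W = 616005 (W = -2 + 616007 = 616005)
1/(W - 71199) = 1/(616005 - 71199) = 1/544806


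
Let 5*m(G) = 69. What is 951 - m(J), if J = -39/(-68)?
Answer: 4686/5 ≈ 937.20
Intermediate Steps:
J = 39/68 (J = -39*(-1/68) = 39/68 ≈ 0.57353)
m(G) = 69/5 (m(G) = (1/5)*69 = 69/5)
951 - m(J) = 951 - 1*69/5 = 951 - 69/5 = 4686/5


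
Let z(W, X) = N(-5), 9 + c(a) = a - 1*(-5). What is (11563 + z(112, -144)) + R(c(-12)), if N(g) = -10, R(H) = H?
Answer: 11537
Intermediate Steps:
c(a) = -4 + a (c(a) = -9 + (a - 1*(-5)) = -9 + (a + 5) = -9 + (5 + a) = -4 + a)
z(W, X) = -10
(11563 + z(112, -144)) + R(c(-12)) = (11563 - 10) + (-4 - 12) = 11553 - 16 = 11537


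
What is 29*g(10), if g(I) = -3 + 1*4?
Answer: 29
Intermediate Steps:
g(I) = 1 (g(I) = -3 + 4 = 1)
29*g(10) = 29*1 = 29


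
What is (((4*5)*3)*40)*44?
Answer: 105600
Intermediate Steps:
(((4*5)*3)*40)*44 = ((20*3)*40)*44 = (60*40)*44 = 2400*44 = 105600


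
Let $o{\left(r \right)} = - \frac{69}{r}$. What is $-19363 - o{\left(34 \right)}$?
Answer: $- \frac{658273}{34} \approx -19361.0$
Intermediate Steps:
$-19363 - o{\left(34 \right)} = -19363 - - \frac{69}{34} = -19363 + \frac{69}{34} = - \frac{658273}{34}$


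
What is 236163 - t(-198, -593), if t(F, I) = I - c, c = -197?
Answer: 236559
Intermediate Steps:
t(F, I) = 197 + I (t(F, I) = I - 1*(-197) = I + 197 = 197 + I)
236163 - t(-198, -593) = 236163 - (197 - 593) = 236163 - 1*(-396) = 236163 + 396 = 236559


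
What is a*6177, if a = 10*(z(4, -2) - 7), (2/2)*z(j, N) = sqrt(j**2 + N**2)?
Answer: -432390 + 123540*sqrt(5) ≈ -1.5615e+5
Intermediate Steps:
z(j, N) = sqrt(N**2 + j**2) (z(j, N) = sqrt(j**2 + N**2) = sqrt(N**2 + j**2))
a = -70 + 20*sqrt(5) (a = 10*(sqrt((-2)**2 + 4**2) - 7) = 10*(sqrt(4 + 16) - 7) = 10*(sqrt(20) - 7) = 10*(2*sqrt(5) - 7) = 10*(-7 + 2*sqrt(5)) = -70 + 20*sqrt(5) ≈ -25.279)
a*6177 = (-70 + 20*sqrt(5))*6177 = -432390 + 123540*sqrt(5)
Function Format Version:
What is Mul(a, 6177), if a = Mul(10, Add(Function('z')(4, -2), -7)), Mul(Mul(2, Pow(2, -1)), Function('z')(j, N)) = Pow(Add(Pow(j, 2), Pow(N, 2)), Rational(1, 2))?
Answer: Add(-432390, Mul(123540, Pow(5, Rational(1, 2)))) ≈ -1.5615e+5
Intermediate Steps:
Function('z')(j, N) = Pow(Add(Pow(N, 2), Pow(j, 2)), Rational(1, 2)) (Function('z')(j, N) = Pow(Add(Pow(j, 2), Pow(N, 2)), Rational(1, 2)) = Pow(Add(Pow(N, 2), Pow(j, 2)), Rational(1, 2)))
a = Add(-70, Mul(20, Pow(5, Rational(1, 2)))) (a = Mul(10, Add(Pow(Add(Pow(-2, 2), Pow(4, 2)), Rational(1, 2)), -7)) = Mul(10, Add(Pow(Add(4, 16), Rational(1, 2)), -7)) = Mul(10, Add(Pow(20, Rational(1, 2)), -7)) = Mul(10, Add(Mul(2, Pow(5, Rational(1, 2))), -7)) = Mul(10, Add(-7, Mul(2, Pow(5, Rational(1, 2))))) = Add(-70, Mul(20, Pow(5, Rational(1, 2)))) ≈ -25.279)
Mul(a, 6177) = Mul(Add(-70, Mul(20, Pow(5, Rational(1, 2)))), 6177) = Add(-432390, Mul(123540, Pow(5, Rational(1, 2))))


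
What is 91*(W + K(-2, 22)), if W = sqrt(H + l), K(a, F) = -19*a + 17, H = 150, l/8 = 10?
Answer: 5005 + 91*sqrt(230) ≈ 6385.1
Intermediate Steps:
l = 80 (l = 8*10 = 80)
K(a, F) = 17 - 19*a
W = sqrt(230) (W = sqrt(150 + 80) = sqrt(230) ≈ 15.166)
91*(W + K(-2, 22)) = 91*(sqrt(230) + (17 - 19*(-2))) = 91*(sqrt(230) + (17 + 38)) = 91*(sqrt(230) + 55) = 91*(55 + sqrt(230)) = 5005 + 91*sqrt(230)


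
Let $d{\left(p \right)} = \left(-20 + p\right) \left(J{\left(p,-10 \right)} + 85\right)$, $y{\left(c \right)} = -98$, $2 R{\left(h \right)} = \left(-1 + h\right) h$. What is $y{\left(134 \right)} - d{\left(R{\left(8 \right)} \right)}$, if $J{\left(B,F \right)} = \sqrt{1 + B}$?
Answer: $-778 - 8 \sqrt{29} \approx -821.08$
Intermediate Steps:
$R{\left(h \right)} = \frac{h \left(-1 + h\right)}{2}$ ($R{\left(h \right)} = \frac{\left(-1 + h\right) h}{2} = \frac{h \left(-1 + h\right)}{2}$)
$d{\left(p \right)} = \left(-20 + p\right) \left(85 + \sqrt{1 + p}\right)$ ($d{\left(p \right)} = \left(-20 + p\right) \left(\sqrt{1 + p} + 85\right) = \left(-20 + p\right) \left(85 + \sqrt{1 + p}\right)$)
$y{\left(134 \right)} - d{\left(R{\left(8 \right)} \right)} = -98 - \left(-1700 - 20 \sqrt{1 + \frac{1}{2} \cdot 8 \left(-1 + 8\right)} + 85 \cdot \frac{1}{2} \cdot 8 \left(-1 + 8\right) + \frac{1}{2} \cdot 8 \left(-1 + 8\right) \sqrt{1 + \frac{1}{2} \cdot 8 \left(-1 + 8\right)}\right) = -98 - \left(-1700 - 20 \sqrt{1 + \frac{1}{2} \cdot 8 \cdot 7} + 85 \cdot \frac{1}{2} \cdot 8 \cdot 7 + \frac{1}{2} \cdot 8 \cdot 7 \sqrt{1 + \frac{1}{2} \cdot 8 \cdot 7}\right) = -98 - \left(-1700 - 20 \sqrt{1 + 28} + 85 \cdot 28 + 28 \sqrt{1 + 28}\right) = -98 - \left(-1700 - 20 \sqrt{29} + 2380 + 28 \sqrt{29}\right) = -98 - \left(680 + 8 \sqrt{29}\right) = -778 - 8 \sqrt{29}$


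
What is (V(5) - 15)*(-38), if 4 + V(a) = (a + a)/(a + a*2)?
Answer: 2090/3 ≈ 696.67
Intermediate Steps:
V(a) = -10/3 (V(a) = -4 + (a + a)/(a + a*2) = -4 + (2*a)/(a + 2*a) = -4 + (2*a)/((3*a)) = -4 + (2*a)*(1/(3*a)) = -4 + 2/3 = -10/3)
(V(5) - 15)*(-38) = (-10/3 - 15)*(-38) = -55/3*(-38) = 2090/3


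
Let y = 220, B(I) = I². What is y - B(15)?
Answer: -5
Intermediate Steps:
y - B(15) = 220 - 1*15² = 220 - 1*225 = 220 - 225 = -5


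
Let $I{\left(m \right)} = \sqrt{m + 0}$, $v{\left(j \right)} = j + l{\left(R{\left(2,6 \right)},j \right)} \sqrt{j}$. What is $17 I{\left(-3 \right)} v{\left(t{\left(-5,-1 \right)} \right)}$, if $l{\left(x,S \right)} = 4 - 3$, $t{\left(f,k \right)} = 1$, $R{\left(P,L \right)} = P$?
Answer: $34 i \sqrt{3} \approx 58.89 i$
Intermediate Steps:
$l{\left(x,S \right)} = 1$
$v{\left(j \right)} = j + \sqrt{j}$ ($v{\left(j \right)} = j + 1 \sqrt{j} = j + \sqrt{j}$)
$I{\left(m \right)} = \sqrt{m}$
$17 I{\left(-3 \right)} v{\left(t{\left(-5,-1 \right)} \right)} = 17 \sqrt{-3} \left(1 + \sqrt{1}\right) = 17 i \sqrt{3} \left(1 + 1\right) = 17 i \sqrt{3} \cdot 2 = 34 i \sqrt{3}$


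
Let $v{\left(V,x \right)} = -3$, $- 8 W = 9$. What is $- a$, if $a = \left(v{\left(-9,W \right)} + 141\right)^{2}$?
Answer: $-19044$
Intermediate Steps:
$W = - \frac{9}{8}$ ($W = \left(- \frac{1}{8}\right) 9 = - \frac{9}{8} \approx -1.125$)
$a = 19044$ ($a = \left(-3 + 141\right)^{2} = 138^{2} = 19044$)
$- a = \left(-1\right) 19044 = -19044$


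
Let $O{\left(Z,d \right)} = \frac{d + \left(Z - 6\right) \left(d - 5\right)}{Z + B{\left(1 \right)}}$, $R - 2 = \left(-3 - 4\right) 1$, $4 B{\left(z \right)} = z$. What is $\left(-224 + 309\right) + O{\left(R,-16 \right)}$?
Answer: $\frac{755}{19} \approx 39.737$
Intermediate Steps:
$B{\left(z \right)} = \frac{z}{4}$
$R = -5$ ($R = 2 + \left(-3 - 4\right) 1 = 2 - 7 = -5$)
$O{\left(Z,d \right)} = \frac{d + \left(-6 + Z\right) \left(-5 + d\right)}{\frac{1}{4} + Z}$ ($O{\left(Z,d \right)} = \frac{d + \left(Z - 6\right) \left(d - 5\right)}{Z + \frac{1}{4} \cdot 1} = \frac{d + \left(-6 + Z\right) \left(-5 + d\right)}{Z + \frac{1}{4}} = \frac{d + \left(-6 + Z\right) \left(-5 + d\right)}{\frac{1}{4} + Z}$)
$\left(-224 + 309\right) + O{\left(R,-16 \right)} = \left(-224 + 309\right) + \frac{4 \left(30 - -25 - -80 - -80\right)}{1 + 4 \left(-5\right)} = 85 + \frac{4 \left(30 + 25 + 80 + 80\right)}{1 - 20} = 85 + 4 \frac{1}{-19} \cdot 215 = 85 + 4 \left(- \frac{1}{19}\right) 215 = 85 - \frac{860}{19} = \frac{755}{19}$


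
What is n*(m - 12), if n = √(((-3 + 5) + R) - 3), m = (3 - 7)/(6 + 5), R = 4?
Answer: -136*√3/11 ≈ -21.414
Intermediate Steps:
m = -4/11 ≈ -0.36364
n = √3 (n = √(((-3 + 5) + 4) - 3) = √((2 + 4) - 3) = √(6 - 3) = √3 ≈ 1.7320)
n*(m - 12) = √3*(-4/11 - 12) = √3*(-136/11) = -136*√3/11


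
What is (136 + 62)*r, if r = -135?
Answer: -26730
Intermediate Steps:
(136 + 62)*r = (136 + 62)*(-135) = 198*(-135) = -26730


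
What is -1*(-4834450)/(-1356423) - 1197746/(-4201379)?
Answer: -18686706483992/5698847107317 ≈ -3.2790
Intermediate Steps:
-1*(-4834450)/(-1356423) - 1197746/(-4201379) = 4834450*(-1/1356423) - 1197746*(-1/4201379) = -4834450/1356423 + 1197746/4201379 = -18686706483992/5698847107317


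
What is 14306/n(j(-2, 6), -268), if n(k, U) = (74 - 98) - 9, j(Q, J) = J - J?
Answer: -14306/33 ≈ -433.52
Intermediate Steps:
j(Q, J) = 0
n(k, U) = -33 (n(k, U) = -24 - 9 = -33)
14306/n(j(-2, 6), -268) = 14306/(-33) = 14306*(-1/33) = -14306/33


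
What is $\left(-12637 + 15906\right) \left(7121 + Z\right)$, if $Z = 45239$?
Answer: $171164840$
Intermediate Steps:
$\left(-12637 + 15906\right) \left(7121 + Z\right) = \left(-12637 + 15906\right) \left(7121 + 45239\right) = 3269 \cdot 52360 = 171164840$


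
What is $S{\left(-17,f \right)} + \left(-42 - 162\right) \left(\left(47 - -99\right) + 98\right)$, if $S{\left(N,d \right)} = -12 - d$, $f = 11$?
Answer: $-49799$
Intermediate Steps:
$S{\left(-17,f \right)} + \left(-42 - 162\right) \left(\left(47 - -99\right) + 98\right) = \left(-12 - 11\right) + \left(-42 - 162\right) \left(\left(47 - -99\right) + 98\right) = \left(-12 - 11\right) - 204 \left(\left(47 + 99\right) + 98\right) = -23 - 204 \left(146 + 98\right) = -23 - 49776 = -49799$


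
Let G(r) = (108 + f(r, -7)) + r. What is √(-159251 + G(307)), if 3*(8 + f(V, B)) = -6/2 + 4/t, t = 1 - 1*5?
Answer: 2*I*√357402/3 ≈ 398.55*I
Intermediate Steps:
t = -4 (t = 1 - 5 = -4)
f(V, B) = -28/3 (f(V, B) = -8 + (-6/2 + 4/(-4))/3 = -8 + (-6*½ + 4*(-¼))/3 = -8 + (-3 - 1)/3 = -8 + (⅓)*(-4) = -8 - 4/3 = -28/3)
G(r) = 296/3 + r (G(r) = (108 - 28/3) + r = 296/3 + r)
√(-159251 + G(307)) = √(-159251 + (296/3 + 307)) = √(-159251 + 1217/3) = √(-476536/3) = 2*I*√357402/3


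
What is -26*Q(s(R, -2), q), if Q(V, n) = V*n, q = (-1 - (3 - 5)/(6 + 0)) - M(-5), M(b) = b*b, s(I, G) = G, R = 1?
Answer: -4004/3 ≈ -1334.7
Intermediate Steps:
M(b) = b²
q = -77/3 (q = (-1 - (3 - 5)/(6 + 0)) - 1*(-5)² = (-1 - (-2)/6) - 1*25 = (-1 - (-2)/6) - 25 = (-1 - 1*(-⅓)) - 25 = (-1 + ⅓) - 25 = -⅔ - 25 = -77/3 ≈ -25.667)
-26*Q(s(R, -2), q) = -(-52)*(-77)/3 = -26*154/3 = -4004/3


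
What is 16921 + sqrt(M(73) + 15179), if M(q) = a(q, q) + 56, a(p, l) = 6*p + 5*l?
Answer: 16921 + 27*sqrt(22) ≈ 17048.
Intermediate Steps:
a(p, l) = 5*l + 6*p
M(q) = 56 + 11*q (M(q) = (5*q + 6*q) + 56 = 11*q + 56 = 56 + 11*q)
16921 + sqrt(M(73) + 15179) = 16921 + sqrt((56 + 11*73) + 15179) = 16921 + sqrt((56 + 803) + 15179) = 16921 + sqrt(859 + 15179) = 16921 + sqrt(16038) = 16921 + 27*sqrt(22)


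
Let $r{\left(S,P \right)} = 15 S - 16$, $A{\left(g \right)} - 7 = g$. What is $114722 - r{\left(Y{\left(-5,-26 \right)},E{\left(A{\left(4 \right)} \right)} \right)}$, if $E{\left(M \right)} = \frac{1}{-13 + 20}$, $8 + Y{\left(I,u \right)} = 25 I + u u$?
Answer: $106593$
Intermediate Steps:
$A{\left(g \right)} = 7 + g$
$Y{\left(I,u \right)} = -8 + u^{2} + 25 I$ ($Y{\left(I,u \right)} = -8 + \left(25 I + u u\right) = -8 + \left(25 I + u^{2}\right) = -8 + \left(u^{2} + 25 I\right) = -8 + u^{2} + 25 I$)
$E{\left(M \right)} = \frac{1}{7}$
$r{\left(S,P \right)} = -16 + 15 S$
$114722 - r{\left(Y{\left(-5,-26 \right)},E{\left(A{\left(4 \right)} \right)} \right)} = 114722 - \left(-16 + 15 \left(-8 + \left(-26\right)^{2} + 25 \left(-5\right)\right)\right) = 114722 - \left(-16 + 15 \left(-8 + 676 - 125\right)\right) = 114722 - \left(-16 + 15 \cdot 543\right) = 114722 - \left(-16 + 8145\right) = 114722 - 8129 = 106593$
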